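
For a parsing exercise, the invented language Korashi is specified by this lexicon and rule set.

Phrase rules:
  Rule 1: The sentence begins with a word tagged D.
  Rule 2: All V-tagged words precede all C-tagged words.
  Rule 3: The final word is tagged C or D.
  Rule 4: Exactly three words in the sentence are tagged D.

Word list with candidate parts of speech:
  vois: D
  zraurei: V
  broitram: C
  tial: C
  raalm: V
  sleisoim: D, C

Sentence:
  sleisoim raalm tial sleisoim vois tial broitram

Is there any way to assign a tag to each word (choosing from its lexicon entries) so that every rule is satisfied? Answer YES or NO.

Candidates per position — 1:sleisoim {D,C}; 2:raalm {V}; 3:tial {C}; 4:sleisoim {D,C}; 5:vois {D}; 6:tial {C}; 7:broitram {C}.
One satisfying assignment: D V C D D C C.
Checking: rule 1 ok; rule 2 ok; rule 3 ok; rule 4 ok.

YES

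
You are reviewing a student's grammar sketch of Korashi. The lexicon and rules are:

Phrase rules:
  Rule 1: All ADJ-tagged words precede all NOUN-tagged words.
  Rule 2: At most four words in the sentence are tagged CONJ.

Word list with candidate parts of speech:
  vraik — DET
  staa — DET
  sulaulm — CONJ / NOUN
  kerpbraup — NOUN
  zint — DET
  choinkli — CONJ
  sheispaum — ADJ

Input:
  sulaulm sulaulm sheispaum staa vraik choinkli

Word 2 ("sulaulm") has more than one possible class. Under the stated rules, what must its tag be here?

CONJ

Candidates per position — 1:sulaulm {CONJ,NOUN}; 2:sulaulm {CONJ,NOUN}; 3:sheispaum {ADJ}; 4:staa {DET}; 5:vraik {DET}; 6:choinkli {CONJ}.
Position 1: tagging it NOUN would leave rule 1 unsatisfiable, so it must be CONJ.
Position 2: tagging it NOUN would leave rule 1 unsatisfiable, so it must be CONJ.
So the tagging must be: CONJ CONJ ADJ DET DET CONJ.
Verifying each rule — rule 1 ✓; rule 2 ✓.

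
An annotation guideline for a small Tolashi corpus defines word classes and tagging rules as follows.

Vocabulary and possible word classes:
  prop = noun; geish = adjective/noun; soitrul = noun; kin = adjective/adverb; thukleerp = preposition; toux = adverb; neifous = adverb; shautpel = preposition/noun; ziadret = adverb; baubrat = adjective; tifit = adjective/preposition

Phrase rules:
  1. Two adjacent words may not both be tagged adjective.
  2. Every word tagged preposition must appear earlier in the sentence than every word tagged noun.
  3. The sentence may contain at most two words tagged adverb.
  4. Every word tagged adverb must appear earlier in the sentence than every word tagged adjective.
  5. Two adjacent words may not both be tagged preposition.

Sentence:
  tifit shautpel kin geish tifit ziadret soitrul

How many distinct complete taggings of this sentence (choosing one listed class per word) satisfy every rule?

Candidates per position — 1:tifit {adjective,preposition}; 2:shautpel {preposition,noun}; 3:kin {adjective,adverb}; 4:geish {adjective,noun}; 5:tifit {adjective,preposition}; 6:ziadret {adverb}; 7:soitrul {noun}.
There are 32 candidate sequences in total.
Every candidate sequence violates at least one rule; no consistent tagging exists.
Count = 0.

0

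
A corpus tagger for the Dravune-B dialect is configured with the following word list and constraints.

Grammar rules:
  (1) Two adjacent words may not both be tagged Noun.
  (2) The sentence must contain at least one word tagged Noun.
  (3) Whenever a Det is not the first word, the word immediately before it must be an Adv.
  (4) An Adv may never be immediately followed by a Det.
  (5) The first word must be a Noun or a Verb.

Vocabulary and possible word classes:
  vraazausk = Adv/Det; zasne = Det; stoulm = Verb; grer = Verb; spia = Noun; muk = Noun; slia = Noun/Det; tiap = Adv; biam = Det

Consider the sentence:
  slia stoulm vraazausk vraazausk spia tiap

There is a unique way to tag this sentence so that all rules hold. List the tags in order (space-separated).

Candidates per position — 1:slia {Noun,Det}; 2:stoulm {Verb}; 3:vraazausk {Adv,Det}; 4:vraazausk {Adv,Det}; 5:spia {Noun}; 6:tiap {Adv}.
Position 1: tagging it Det would leave rule 5 unsatisfiable, so it must be Noun.
Position 3: tagging it Det would leave rule 3 unsatisfiable, so it must be Adv.
Position 4: tagging it Det would leave rule 4 unsatisfiable, so it must be Adv.
That leaves exactly one tagging: Noun Verb Adv Adv Noun Adv.
Rule-by-rule: rule 1 ok; rule 2 ok; rule 3 ok; rule 4 ok; rule 5 ok.

Noun Verb Adv Adv Noun Adv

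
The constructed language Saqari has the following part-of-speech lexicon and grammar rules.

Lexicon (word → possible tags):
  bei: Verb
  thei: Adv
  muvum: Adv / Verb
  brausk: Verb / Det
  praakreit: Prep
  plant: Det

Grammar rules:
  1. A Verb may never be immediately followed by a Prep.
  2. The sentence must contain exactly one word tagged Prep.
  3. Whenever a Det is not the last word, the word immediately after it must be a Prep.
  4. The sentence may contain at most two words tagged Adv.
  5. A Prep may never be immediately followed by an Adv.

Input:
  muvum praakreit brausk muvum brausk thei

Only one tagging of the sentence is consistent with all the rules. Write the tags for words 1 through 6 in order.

Adv Prep Verb Verb Verb Adv

Candidates per position — 1:muvum {Adv,Verb}; 2:praakreit {Prep}; 3:brausk {Verb,Det}; 4:muvum {Adv,Verb}; 5:brausk {Verb,Det}; 6:thei {Adv}.
Position 1: Verb is ruled out by rule 1; that leaves Adv.
Position 3: Det is ruled out by rule 3; that leaves Verb.
Position 4: Adv is ruled out by rule 4; that leaves Verb.
Position 5: Det is ruled out by rule 3; that leaves Verb.
The unique satisfying tagging is: Adv Prep Verb Verb Verb Adv.
Rule-by-rule: rule 1 ✓; rule 2 ✓; rule 3 ✓; rule 4 ✓; rule 5 ✓.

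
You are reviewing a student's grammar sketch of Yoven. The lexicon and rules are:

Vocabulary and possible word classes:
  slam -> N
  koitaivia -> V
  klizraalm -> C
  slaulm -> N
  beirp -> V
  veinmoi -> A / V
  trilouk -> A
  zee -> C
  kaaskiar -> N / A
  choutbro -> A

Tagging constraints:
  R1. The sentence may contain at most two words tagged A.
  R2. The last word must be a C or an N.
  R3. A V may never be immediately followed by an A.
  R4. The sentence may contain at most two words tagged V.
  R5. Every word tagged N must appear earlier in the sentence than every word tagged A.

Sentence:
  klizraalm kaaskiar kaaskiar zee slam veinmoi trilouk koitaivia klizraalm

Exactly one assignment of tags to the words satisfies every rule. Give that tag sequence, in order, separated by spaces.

C N N C N A A V C

Candidates per position — 1:klizraalm {C}; 2:kaaskiar {N,A}; 3:kaaskiar {N,A}; 4:zee {C}; 5:slam {N}; 6:veinmoi {A,V}; 7:trilouk {A}; 8:koitaivia {V}; 9:klizraalm {C}.
Position 2: A is ruled out by rule 5; that leaves N.
Position 3: A is ruled out by rule 5; that leaves N.
Position 6: V is ruled out by rule 3; that leaves A.
The unique satisfying tagging is: C N N C N A A V C.
Verifying each rule — rule 1 satisfied; rule 2 satisfied; rule 3 satisfied; rule 4 satisfied; rule 5 satisfied.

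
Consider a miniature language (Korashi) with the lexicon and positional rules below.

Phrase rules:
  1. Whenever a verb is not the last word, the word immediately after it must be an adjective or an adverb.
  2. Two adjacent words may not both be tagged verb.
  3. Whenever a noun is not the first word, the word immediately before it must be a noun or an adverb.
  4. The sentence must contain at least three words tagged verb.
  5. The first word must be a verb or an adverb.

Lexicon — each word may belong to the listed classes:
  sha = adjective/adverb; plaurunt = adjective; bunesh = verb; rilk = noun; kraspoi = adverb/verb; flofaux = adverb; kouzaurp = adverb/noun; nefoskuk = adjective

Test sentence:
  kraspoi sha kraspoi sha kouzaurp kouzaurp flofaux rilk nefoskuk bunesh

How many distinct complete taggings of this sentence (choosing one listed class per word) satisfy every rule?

Candidates per position — 1:kraspoi {adverb,verb}; 2:sha {adjective,adverb}; 3:kraspoi {adverb,verb}; 4:sha {adjective,adverb}; 5:kouzaurp {adverb,noun}; 6:kouzaurp {adverb,noun}; 7:flofaux {adverb}; 8:rilk {noun}; 9:nefoskuk {adjective}; 10:bunesh {verb}.
There are 64 candidate sequences in total.
Checking each against the rules leaves 12 sequences.
Count = 12.

12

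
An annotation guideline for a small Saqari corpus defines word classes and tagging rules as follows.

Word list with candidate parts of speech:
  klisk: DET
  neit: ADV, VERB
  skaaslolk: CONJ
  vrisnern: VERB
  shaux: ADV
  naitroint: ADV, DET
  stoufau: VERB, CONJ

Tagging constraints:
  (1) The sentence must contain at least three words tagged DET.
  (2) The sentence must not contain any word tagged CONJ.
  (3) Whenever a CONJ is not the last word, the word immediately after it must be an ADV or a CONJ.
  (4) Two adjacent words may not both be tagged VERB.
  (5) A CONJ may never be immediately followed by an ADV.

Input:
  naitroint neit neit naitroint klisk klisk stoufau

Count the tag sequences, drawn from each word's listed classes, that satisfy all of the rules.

Candidates per position — 1:naitroint {ADV,DET}; 2:neit {ADV,VERB}; 3:neit {ADV,VERB}; 4:naitroint {ADV,DET}; 5:klisk {DET}; 6:klisk {DET}; 7:stoufau {VERB,CONJ}.
There are 32 candidate sequences in total.
Checking each against the rules leaves 9 sequences.
Count = 9.

9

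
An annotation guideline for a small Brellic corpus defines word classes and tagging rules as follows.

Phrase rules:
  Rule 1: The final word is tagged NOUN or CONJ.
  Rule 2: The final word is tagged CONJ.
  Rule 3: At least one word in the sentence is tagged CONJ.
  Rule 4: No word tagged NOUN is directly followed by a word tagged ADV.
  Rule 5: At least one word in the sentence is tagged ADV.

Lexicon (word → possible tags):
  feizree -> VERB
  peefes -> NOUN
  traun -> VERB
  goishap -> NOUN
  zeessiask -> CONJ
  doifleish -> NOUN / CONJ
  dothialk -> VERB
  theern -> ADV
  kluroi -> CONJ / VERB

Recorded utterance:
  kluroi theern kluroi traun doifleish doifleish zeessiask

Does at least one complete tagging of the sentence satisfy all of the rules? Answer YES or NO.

Candidates per position — 1:kluroi {CONJ,VERB}; 2:theern {ADV}; 3:kluroi {CONJ,VERB}; 4:traun {VERB}; 5:doifleish {NOUN,CONJ}; 6:doifleish {NOUN,CONJ}; 7:zeessiask {CONJ}.
One satisfying assignment: VERB ADV CONJ VERB CONJ NOUN CONJ.
Rule-by-rule: rule 1 holds; rule 2 holds; rule 3 holds; rule 4 holds; rule 5 holds.

YES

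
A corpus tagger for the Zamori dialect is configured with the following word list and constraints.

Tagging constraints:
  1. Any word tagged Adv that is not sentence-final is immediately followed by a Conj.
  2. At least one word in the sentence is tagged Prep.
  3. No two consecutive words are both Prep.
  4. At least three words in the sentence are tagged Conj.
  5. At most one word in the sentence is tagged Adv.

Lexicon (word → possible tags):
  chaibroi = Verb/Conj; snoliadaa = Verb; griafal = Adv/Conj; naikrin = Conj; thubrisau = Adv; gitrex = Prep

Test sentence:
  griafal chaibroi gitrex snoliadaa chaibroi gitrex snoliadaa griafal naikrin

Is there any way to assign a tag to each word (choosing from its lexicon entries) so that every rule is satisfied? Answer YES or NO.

Candidates per position — 1:griafal {Adv,Conj}; 2:chaibroi {Verb,Conj}; 3:gitrex {Prep}; 4:snoliadaa {Verb}; 5:chaibroi {Verb,Conj}; 6:gitrex {Prep}; 7:snoliadaa {Verb}; 8:griafal {Adv,Conj}; 9:naikrin {Conj}.
One satisfying assignment: Conj Conj Prep Verb Conj Prep Verb Adv Conj.
Check: rule 1 ✓; rule 2 ✓; rule 3 ✓; rule 4 ✓; rule 5 ✓.

YES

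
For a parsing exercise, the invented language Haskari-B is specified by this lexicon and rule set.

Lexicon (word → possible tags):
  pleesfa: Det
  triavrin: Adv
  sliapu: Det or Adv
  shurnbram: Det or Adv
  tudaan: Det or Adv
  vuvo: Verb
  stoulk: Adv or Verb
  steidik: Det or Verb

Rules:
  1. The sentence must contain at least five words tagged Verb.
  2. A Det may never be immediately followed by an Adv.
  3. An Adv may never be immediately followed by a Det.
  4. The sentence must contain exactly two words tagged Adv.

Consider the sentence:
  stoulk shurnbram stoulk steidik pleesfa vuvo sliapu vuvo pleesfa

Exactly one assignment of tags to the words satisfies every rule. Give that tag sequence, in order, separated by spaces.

Verb Adv Verb Verb Det Verb Adv Verb Det

Candidates per position — 1:stoulk {Adv,Verb}; 2:shurnbram {Det,Adv}; 3:stoulk {Adv,Verb}; 4:steidik {Det,Verb}; 5:pleesfa {Det}; 6:vuvo {Verb}; 7:sliapu {Det,Adv}; 8:vuvo {Verb}; 9:pleesfa {Det}.
Word 1 cannot be Adv — rule 1 would then fail for every completion. It is Verb.
Word 3 cannot be Adv — rule 1 would then fail for every completion. It is Verb.
Word 4 cannot be Det — rule 1 would then fail for every completion. It is Verb.
Word 7 cannot be Det — rule 4 would then fail for every completion. It is Adv.
Word 2 cannot be Det — rule 4 would then fail for every completion. It is Adv.
The only consistent sequence is: Verb Adv Verb Verb Det Verb Adv Verb Det.
Check: rule 1 satisfied; rule 2 satisfied; rule 3 satisfied; rule 4 satisfied.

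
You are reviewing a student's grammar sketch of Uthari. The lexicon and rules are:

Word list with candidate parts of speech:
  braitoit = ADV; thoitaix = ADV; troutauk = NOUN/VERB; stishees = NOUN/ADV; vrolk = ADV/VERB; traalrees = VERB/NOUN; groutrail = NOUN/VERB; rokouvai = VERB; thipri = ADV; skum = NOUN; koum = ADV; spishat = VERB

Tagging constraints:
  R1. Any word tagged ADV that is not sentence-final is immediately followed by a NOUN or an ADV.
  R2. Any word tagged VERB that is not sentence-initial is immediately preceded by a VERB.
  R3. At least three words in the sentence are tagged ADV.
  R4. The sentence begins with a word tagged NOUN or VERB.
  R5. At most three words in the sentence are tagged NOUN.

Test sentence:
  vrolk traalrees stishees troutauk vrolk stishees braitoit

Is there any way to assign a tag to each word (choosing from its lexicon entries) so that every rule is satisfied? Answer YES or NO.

Candidates per position — 1:vrolk {ADV,VERB}; 2:traalrees {VERB,NOUN}; 3:stishees {NOUN,ADV}; 4:troutauk {NOUN,VERB}; 5:vrolk {ADV,VERB}; 6:stishees {NOUN,ADV}; 7:braitoit {ADV}.
One satisfying assignment: VERB VERB ADV NOUN ADV NOUN ADV.
Checking: rule 1 ✓; rule 2 ✓; rule 3 ✓; rule 4 ✓; rule 5 ✓.

YES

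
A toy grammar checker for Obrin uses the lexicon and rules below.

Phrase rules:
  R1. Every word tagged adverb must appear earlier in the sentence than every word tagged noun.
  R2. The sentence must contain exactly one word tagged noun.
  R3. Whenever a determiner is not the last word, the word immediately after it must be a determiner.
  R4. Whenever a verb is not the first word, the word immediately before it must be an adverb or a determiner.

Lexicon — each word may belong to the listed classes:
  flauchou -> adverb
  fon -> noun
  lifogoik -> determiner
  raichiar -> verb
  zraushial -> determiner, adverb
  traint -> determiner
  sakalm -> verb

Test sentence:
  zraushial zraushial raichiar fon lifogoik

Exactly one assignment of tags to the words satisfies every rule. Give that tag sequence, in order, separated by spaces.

Candidates per position — 1:zraushial {determiner,adverb}; 2:zraushial {determiner,adverb}; 3:raichiar {verb}; 4:fon {noun}; 5:lifogoik {determiner}.
At position 1, choosing determiner makes rule 3 impossible to satisfy; hence adverb.
At position 2, choosing determiner makes rule 3 impossible to satisfy; hence adverb.
The unique satisfying tagging is: adverb adverb verb noun determiner.
Check: rule 1 ✓; rule 2 ✓; rule 3 ✓; rule 4 ✓.

adverb adverb verb noun determiner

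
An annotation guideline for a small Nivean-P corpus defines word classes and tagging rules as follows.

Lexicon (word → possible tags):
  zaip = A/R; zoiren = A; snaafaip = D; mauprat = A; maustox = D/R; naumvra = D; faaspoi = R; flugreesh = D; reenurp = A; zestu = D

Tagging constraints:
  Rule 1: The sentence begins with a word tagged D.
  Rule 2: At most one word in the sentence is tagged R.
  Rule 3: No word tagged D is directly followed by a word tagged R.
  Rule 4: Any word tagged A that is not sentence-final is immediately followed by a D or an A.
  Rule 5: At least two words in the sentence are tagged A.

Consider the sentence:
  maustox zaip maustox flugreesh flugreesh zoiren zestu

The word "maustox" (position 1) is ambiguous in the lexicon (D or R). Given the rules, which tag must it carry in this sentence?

Candidates per position — 1:maustox {D,R}; 2:zaip {A,R}; 3:maustox {D,R}; 4:flugreesh {D}; 5:flugreesh {D}; 6:zoiren {A}; 7:zestu {D}.
Position 1: R is ruled out by rule 1; that leaves D.
Position 2: R is ruled out by rule 3; that leaves A.
Position 3: R is ruled out by rule 4; that leaves D.
So the tagging must be: D A D D D A D.
Verifying each rule — rule 1 satisfied; rule 2 satisfied; rule 3 satisfied; rule 4 satisfied; rule 5 satisfied.

D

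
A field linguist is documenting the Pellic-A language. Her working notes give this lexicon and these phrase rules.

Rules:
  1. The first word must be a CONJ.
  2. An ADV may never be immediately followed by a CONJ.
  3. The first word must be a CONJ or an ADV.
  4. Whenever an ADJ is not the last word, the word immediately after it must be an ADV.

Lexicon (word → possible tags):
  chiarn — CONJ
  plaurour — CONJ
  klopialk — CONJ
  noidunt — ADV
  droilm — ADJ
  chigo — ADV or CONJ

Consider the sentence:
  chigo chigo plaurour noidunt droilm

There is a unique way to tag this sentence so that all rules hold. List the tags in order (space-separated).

CONJ CONJ CONJ ADV ADJ

Candidates per position — 1:chigo {ADV,CONJ}; 2:chigo {ADV,CONJ}; 3:plaurour {CONJ}; 4:noidunt {ADV}; 5:droilm {ADJ}.
If word 1 were ADV, no tagging could satisfy rule 1; so word 1 is CONJ.
If word 2 were ADV, no tagging could satisfy rule 2; so word 2 is CONJ.
The only consistent sequence is: CONJ CONJ CONJ ADV ADJ.
Verifying each rule — rule 1 ✓; rule 2 ✓; rule 3 ✓; rule 4 ✓.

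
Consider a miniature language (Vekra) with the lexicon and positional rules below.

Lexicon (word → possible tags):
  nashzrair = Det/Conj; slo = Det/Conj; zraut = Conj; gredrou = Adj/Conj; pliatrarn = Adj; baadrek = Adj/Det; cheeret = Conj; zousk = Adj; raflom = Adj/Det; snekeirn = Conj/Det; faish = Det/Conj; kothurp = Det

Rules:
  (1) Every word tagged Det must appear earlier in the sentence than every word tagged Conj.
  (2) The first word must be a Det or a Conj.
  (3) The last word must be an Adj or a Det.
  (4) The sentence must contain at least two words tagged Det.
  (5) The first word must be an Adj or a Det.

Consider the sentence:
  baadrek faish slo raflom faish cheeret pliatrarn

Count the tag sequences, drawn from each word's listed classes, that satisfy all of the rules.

Candidates per position — 1:baadrek {Adj,Det}; 2:faish {Det,Conj}; 3:slo {Det,Conj}; 4:raflom {Adj,Det}; 5:faish {Det,Conj}; 6:cheeret {Conj}; 7:pliatrarn {Adj}.
There are 32 candidate sequences in total.
The sequences that satisfy every rule: Det Det Det Adj Det Conj Adj; Det Det Det Adj Conj Conj Adj; Det Det Det Det Det Conj Adj; Det Det Det Det Conj Conj Adj; Det Det Conj Adj Conj Conj Adj.
Count = 5.

5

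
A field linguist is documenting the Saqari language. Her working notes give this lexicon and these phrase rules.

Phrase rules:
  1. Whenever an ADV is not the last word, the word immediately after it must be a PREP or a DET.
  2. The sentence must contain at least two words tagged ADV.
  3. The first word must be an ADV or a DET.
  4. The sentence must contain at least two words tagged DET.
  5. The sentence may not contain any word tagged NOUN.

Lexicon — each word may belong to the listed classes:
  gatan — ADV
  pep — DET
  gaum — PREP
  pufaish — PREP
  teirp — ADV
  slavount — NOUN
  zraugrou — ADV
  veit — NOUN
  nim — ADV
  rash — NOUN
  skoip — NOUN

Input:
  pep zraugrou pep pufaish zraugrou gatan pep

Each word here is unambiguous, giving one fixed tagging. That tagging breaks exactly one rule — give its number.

Fixed tagging: DET ADV DET PREP ADV ADV DET.
Checking each rule: R1 fails, R2 ok, R3 ok, R4 ok, R5 ok.
Only rule 1 fails.

1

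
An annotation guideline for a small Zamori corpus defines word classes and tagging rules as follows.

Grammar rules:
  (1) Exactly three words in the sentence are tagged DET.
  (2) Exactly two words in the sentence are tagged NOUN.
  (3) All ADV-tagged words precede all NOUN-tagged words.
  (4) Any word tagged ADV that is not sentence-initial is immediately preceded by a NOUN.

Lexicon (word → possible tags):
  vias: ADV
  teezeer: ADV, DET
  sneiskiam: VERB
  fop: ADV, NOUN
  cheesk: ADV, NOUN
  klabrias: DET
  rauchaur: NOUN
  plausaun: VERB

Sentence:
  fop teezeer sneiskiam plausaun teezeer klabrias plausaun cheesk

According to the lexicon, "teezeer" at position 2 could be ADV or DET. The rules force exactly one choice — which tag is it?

Candidates per position — 1:fop {ADV,NOUN}; 2:teezeer {ADV,DET}; 3:sneiskiam {VERB}; 4:plausaun {VERB}; 5:teezeer {ADV,DET}; 6:klabrias {DET}; 7:plausaun {VERB}; 8:cheesk {ADV,NOUN}.
At position 1, choosing ADV makes rule 2 impossible to satisfy; hence NOUN.
At position 2, choosing ADV makes rule 1 impossible to satisfy; hence DET.
At position 5, choosing ADV makes rule 1 impossible to satisfy; hence DET.
At position 8, choosing ADV makes rule 2 impossible to satisfy; hence NOUN.
The only consistent sequence is: NOUN DET VERB VERB DET DET VERB NOUN.
Verifying each rule — rule 1 ok; rule 2 ok; rule 3 ok; rule 4 ok.

DET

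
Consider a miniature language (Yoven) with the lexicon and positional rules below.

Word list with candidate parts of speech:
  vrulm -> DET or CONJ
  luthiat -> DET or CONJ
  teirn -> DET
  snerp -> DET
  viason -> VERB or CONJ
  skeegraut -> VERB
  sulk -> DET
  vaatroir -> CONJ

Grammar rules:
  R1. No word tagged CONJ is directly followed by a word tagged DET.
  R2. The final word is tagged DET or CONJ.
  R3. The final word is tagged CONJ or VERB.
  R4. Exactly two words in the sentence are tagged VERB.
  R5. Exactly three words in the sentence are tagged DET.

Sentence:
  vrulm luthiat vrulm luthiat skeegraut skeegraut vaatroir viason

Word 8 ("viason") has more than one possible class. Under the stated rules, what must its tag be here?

CONJ

Candidates per position — 1:vrulm {DET,CONJ}; 2:luthiat {DET,CONJ}; 3:vrulm {DET,CONJ}; 4:luthiat {DET,CONJ}; 5:skeegraut {VERB}; 6:skeegraut {VERB}; 7:vaatroir {CONJ}; 8:viason {VERB,CONJ}.
If word 8 were VERB, no tagging could satisfy rule 2; so word 8 is CONJ.
The remaining ambiguous positions (1, 2, 3, 4) are resolved jointly — only one combination satisfies every rule.
The only consistent sequence is: DET DET DET CONJ VERB VERB CONJ CONJ.
Rule-by-rule: rule 1 ✓; rule 2 ✓; rule 3 ✓; rule 4 ✓; rule 5 ✓.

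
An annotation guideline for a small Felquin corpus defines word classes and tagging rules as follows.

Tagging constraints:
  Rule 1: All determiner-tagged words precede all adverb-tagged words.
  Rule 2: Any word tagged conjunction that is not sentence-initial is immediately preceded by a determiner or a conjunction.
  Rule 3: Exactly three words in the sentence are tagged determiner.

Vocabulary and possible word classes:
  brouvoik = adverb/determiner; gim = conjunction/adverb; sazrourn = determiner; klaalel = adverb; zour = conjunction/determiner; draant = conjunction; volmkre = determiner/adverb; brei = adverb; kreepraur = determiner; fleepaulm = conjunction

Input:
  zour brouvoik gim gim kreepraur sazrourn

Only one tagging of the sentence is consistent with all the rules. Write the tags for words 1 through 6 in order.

conjunction determiner conjunction conjunction determiner determiner

Candidates per position — 1:zour {conjunction,determiner}; 2:brouvoik {adverb,determiner}; 3:gim {conjunction,adverb}; 4:gim {conjunction,adverb}; 5:kreepraur {determiner}; 6:sazrourn {determiner}.
Position 2: adverb is ruled out by rule 1; that leaves determiner.
Position 3: adverb is ruled out by rule 1; that leaves conjunction.
Position 4: adverb is ruled out by rule 1; that leaves conjunction.
Position 1: determiner is ruled out by rule 3; that leaves conjunction.
That leaves exactly one tagging: conjunction determiner conjunction conjunction determiner determiner.
Rule-by-rule: rule 1 holds; rule 2 holds; rule 3 holds.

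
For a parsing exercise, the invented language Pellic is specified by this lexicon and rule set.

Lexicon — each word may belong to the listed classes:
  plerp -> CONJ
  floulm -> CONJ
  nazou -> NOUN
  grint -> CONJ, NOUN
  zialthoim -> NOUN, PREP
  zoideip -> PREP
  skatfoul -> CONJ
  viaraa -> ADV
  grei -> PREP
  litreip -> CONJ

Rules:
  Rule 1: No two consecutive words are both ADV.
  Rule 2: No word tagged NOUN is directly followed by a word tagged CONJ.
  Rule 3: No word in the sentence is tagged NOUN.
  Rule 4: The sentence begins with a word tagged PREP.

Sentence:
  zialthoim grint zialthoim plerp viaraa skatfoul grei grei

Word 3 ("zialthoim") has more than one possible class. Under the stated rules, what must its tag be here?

Candidates per position — 1:zialthoim {NOUN,PREP}; 2:grint {CONJ,NOUN}; 3:zialthoim {NOUN,PREP}; 4:plerp {CONJ}; 5:viaraa {ADV}; 6:skatfoul {CONJ}; 7:grei {PREP}; 8:grei {PREP}.
Word 1 cannot be NOUN — rule 3 would then fail for every completion. It is PREP.
Word 2 cannot be NOUN — rule 3 would then fail for every completion. It is CONJ.
Word 3 cannot be NOUN — rule 2 would then fail for every completion. It is PREP.
The unique satisfying tagging is: PREP CONJ PREP CONJ ADV CONJ PREP PREP.
Checking: rule 1 ✓; rule 2 ✓; rule 3 ✓; rule 4 ✓.

PREP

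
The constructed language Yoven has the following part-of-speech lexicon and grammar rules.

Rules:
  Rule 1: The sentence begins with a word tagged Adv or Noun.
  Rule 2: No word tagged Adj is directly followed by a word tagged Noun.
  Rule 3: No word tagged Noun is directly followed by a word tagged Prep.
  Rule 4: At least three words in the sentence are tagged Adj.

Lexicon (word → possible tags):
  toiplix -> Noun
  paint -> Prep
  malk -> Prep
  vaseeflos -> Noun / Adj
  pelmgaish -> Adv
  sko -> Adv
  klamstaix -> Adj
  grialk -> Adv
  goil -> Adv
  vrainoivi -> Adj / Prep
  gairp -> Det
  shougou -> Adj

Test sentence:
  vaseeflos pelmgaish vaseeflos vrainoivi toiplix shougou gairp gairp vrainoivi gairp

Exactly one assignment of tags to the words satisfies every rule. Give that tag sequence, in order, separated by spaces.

Noun Adv Adj Prep Noun Adj Det Det Adj Det

Candidates per position — 1:vaseeflos {Noun,Adj}; 2:pelmgaish {Adv}; 3:vaseeflos {Noun,Adj}; 4:vrainoivi {Adj,Prep}; 5:toiplix {Noun}; 6:shougou {Adj}; 7:gairp {Det}; 8:gairp {Det}; 9:vrainoivi {Adj,Prep}; 10:gairp {Det}.
Word 1 cannot be Adj — rule 1 would then fail for every completion. It is Noun.
Word 4 cannot be Adj — rule 2 would then fail for every completion. It is Prep.
Word 9 cannot be Prep — rule 4 would then fail for every completion. It is Adj.
Word 3 cannot be Noun — rule 3 would then fail for every completion. It is Adj.
The only consistent sequence is: Noun Adv Adj Prep Noun Adj Det Det Adj Det.
Rule-by-rule: rule 1 ✓; rule 2 ✓; rule 3 ✓; rule 4 ✓.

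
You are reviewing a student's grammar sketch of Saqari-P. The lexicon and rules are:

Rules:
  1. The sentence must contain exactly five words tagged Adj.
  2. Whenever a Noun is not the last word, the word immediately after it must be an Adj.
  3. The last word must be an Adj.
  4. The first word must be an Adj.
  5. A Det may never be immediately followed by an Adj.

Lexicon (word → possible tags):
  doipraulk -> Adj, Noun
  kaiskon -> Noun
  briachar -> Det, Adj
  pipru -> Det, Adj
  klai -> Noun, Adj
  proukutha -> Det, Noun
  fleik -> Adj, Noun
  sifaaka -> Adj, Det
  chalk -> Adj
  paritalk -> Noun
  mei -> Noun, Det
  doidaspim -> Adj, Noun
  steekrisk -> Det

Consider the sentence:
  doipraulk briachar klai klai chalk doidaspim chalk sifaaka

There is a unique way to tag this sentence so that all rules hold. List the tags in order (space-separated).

Adj Det Noun Adj Adj Noun Adj Adj

Candidates per position — 1:doipraulk {Adj,Noun}; 2:briachar {Det,Adj}; 3:klai {Noun,Adj}; 4:klai {Noun,Adj}; 5:chalk {Adj}; 6:doidaspim {Adj,Noun}; 7:chalk {Adj}; 8:sifaaka {Adj,Det}.
Word 1 cannot be Noun — rule 4 would then fail for every completion. It is Adj.
Word 8 cannot be Det — rule 3 would then fail for every completion. It is Adj.
The remaining ambiguous positions (2, 3, 4, 6) are resolved jointly — only one combination satisfies every rule.
So the tagging must be: Adj Det Noun Adj Adj Noun Adj Adj.
Verifying each rule — rule 1 holds; rule 2 holds; rule 3 holds; rule 4 holds; rule 5 holds.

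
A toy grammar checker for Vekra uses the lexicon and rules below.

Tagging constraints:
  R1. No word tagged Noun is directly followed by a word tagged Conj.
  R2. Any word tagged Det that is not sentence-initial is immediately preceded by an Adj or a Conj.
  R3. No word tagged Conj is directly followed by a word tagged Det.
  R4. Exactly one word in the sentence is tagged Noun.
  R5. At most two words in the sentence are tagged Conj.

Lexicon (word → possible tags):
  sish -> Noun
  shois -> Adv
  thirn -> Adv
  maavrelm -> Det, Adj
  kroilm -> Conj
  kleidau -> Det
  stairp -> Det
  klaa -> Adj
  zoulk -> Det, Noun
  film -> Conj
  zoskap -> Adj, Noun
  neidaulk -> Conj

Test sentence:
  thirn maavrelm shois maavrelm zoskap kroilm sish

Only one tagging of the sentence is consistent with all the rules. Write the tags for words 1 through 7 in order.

Adv Adj Adv Adj Adj Conj Noun

Candidates per position — 1:thirn {Adv}; 2:maavrelm {Det,Adj}; 3:shois {Adv}; 4:maavrelm {Det,Adj}; 5:zoskap {Adj,Noun}; 6:kroilm {Conj}; 7:sish {Noun}.
If word 2 were Det, no tagging could satisfy rule 2; so word 2 is Adj.
If word 4 were Det, no tagging could satisfy rule 2; so word 4 is Adj.
If word 5 were Noun, no tagging could satisfy rule 1; so word 5 is Adj.
That leaves exactly one tagging: Adv Adj Adv Adj Adj Conj Noun.
Rule-by-rule: rule 1 satisfied; rule 2 satisfied; rule 3 satisfied; rule 4 satisfied; rule 5 satisfied.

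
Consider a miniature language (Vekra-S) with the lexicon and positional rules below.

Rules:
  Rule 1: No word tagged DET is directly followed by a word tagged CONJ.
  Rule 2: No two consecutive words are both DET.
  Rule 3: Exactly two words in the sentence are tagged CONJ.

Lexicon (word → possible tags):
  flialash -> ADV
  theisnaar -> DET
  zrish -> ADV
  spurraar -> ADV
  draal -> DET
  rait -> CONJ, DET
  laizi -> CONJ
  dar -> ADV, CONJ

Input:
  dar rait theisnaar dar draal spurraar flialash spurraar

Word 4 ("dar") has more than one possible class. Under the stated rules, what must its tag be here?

ADV

Candidates per position — 1:dar {ADV,CONJ}; 2:rait {CONJ,DET}; 3:theisnaar {DET}; 4:dar {ADV,CONJ}; 5:draal {DET}; 6:spurraar {ADV}; 7:flialash {ADV}; 8:spurraar {ADV}.
At position 2, choosing DET makes rule 2 impossible to satisfy; hence CONJ.
At position 4, choosing CONJ makes rule 1 impossible to satisfy; hence ADV.
At position 1, choosing ADV makes rule 3 impossible to satisfy; hence CONJ.
So the tagging must be: CONJ CONJ DET ADV DET ADV ADV ADV.
Rule-by-rule: rule 1 satisfied; rule 2 satisfied; rule 3 satisfied.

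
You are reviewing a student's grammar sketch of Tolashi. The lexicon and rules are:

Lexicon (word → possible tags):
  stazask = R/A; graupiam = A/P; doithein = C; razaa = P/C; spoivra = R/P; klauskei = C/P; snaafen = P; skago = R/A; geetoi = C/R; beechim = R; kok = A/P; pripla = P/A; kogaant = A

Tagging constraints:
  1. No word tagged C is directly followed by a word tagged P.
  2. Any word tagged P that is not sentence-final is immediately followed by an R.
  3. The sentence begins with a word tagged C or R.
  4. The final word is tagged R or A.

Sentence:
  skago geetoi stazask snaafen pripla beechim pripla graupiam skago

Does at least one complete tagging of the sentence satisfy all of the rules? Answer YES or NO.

Candidates per position — 1:skago {R,A}; 2:geetoi {C,R}; 3:stazask {R,A}; 4:snaafen {P}; 5:pripla {P,A}; 6:beechim {R}; 7:pripla {P,A}; 8:graupiam {A,P}; 9:skago {R,A}.
Rule 2 cannot be satisfied by any choice of tags from the lexicon.
So there is no consistent tagging.

NO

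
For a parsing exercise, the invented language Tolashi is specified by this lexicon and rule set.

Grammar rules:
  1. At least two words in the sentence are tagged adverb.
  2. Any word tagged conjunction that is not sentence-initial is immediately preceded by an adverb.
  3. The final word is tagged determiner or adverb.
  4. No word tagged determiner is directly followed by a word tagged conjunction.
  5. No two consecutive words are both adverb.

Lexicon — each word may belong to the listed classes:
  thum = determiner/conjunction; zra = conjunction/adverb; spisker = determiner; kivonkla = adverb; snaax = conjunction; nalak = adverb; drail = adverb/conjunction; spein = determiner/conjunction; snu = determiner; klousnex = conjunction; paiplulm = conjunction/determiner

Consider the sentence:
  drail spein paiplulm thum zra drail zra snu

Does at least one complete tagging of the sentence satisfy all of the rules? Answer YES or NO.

YES

Candidates per position — 1:drail {adverb,conjunction}; 2:spein {determiner,conjunction}; 3:paiplulm {conjunction,determiner}; 4:thum {determiner,conjunction}; 5:zra {conjunction,adverb}; 6:drail {adverb,conjunction}; 7:zra {conjunction,adverb}; 8:snu {determiner}.
One satisfying assignment: conjunction determiner determiner determiner adverb conjunction adverb determiner.
Verifying each rule — rule 1 ✓; rule 2 ✓; rule 3 ✓; rule 4 ✓; rule 5 ✓.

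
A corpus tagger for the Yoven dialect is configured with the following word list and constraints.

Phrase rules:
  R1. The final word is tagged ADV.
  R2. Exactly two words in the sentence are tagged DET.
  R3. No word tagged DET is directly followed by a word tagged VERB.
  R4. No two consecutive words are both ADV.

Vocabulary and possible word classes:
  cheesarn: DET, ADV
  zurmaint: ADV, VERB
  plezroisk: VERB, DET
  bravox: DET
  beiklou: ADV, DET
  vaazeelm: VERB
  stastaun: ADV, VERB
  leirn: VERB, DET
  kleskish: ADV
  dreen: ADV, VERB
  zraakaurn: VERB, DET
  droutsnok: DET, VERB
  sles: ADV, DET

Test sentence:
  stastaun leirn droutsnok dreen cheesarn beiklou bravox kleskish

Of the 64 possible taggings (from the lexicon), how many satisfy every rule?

6

Candidates per position — 1:stastaun {ADV,VERB}; 2:leirn {VERB,DET}; 3:droutsnok {DET,VERB}; 4:dreen {ADV,VERB}; 5:cheesarn {DET,ADV}; 6:beiklou {ADV,DET}; 7:bravox {DET}; 8:kleskish {ADV}.
There are 64 candidate sequences in total.
Checking each against the rules leaves 6 sequences.
Count = 6.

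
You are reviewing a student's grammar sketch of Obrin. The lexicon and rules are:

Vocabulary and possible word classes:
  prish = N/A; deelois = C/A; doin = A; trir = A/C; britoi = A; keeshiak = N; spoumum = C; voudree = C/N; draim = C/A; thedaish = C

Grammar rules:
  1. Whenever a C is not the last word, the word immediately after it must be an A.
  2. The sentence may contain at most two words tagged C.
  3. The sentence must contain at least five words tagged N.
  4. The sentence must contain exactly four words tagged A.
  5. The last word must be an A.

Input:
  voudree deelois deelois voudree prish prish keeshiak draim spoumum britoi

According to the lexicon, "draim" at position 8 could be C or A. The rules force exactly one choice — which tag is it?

A

Candidates per position — 1:voudree {C,N}; 2:deelois {C,A}; 3:deelois {C,A}; 4:voudree {C,N}; 5:prish {N,A}; 6:prish {N,A}; 7:keeshiak {N}; 8:draim {C,A}; 9:spoumum {C}; 10:britoi {A}.
At position 1, choosing C makes rule 3 impossible to satisfy; hence N.
At position 3, choosing C makes rule 1 impossible to satisfy; hence A.
At position 4, choosing C makes rule 3 impossible to satisfy; hence N.
At position 5, choosing A makes rule 3 impossible to satisfy; hence N.
At position 6, choosing A makes rule 3 impossible to satisfy; hence N.
At position 8, choosing C makes rule 1 impossible to satisfy; hence A.
At position 2, choosing C makes rule 4 impossible to satisfy; hence A.
The unique satisfying tagging is: N A A N N N N A C A.
Verifying each rule — rule 1 holds; rule 2 holds; rule 3 holds; rule 4 holds; rule 5 holds.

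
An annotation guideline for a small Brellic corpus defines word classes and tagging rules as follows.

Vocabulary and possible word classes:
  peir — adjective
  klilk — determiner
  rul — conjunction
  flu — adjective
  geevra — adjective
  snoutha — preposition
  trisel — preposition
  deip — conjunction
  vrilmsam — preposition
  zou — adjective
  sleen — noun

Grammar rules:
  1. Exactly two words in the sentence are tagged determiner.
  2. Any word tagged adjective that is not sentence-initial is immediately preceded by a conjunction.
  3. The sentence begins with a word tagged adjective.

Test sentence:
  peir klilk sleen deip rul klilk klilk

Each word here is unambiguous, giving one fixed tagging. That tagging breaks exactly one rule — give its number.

1

Fixed tagging: adjective determiner noun conjunction conjunction determiner determiner.
Applying the rules: R1 violated, R2 holds, R3 holds.
Only rule 1 fails.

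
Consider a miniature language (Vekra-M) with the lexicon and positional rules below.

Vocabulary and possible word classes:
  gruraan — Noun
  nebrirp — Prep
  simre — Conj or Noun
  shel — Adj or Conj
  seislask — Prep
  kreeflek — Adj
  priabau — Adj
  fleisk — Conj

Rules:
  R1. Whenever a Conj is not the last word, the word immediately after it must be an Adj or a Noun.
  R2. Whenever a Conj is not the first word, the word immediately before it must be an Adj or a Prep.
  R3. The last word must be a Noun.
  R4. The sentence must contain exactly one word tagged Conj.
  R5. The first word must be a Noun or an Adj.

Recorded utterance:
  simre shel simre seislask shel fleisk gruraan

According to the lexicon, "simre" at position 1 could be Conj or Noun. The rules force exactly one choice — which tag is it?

Noun

Candidates per position — 1:simre {Conj,Noun}; 2:shel {Adj,Conj}; 3:simre {Conj,Noun}; 4:seislask {Prep}; 5:shel {Adj,Conj}; 6:fleisk {Conj}; 7:gruraan {Noun}.
Position 1: Conj is ruled out by rule 4; that leaves Noun.
Position 2: Conj is ruled out by rule 2; that leaves Adj.
Position 3: Conj is ruled out by rule 1; that leaves Noun.
Position 5: Conj is ruled out by rule 1; that leaves Adj.
The only consistent sequence is: Noun Adj Noun Prep Adj Conj Noun.
Verifying each rule — rule 1 holds; rule 2 holds; rule 3 holds; rule 4 holds; rule 5 holds.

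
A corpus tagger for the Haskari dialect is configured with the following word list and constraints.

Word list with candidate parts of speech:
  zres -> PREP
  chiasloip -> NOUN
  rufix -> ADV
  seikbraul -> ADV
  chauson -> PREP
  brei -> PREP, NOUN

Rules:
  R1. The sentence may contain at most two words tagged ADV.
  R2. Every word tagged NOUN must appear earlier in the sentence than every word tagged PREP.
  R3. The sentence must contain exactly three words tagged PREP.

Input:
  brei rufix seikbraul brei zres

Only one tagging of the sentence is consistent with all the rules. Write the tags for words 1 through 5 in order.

PREP ADV ADV PREP PREP

Candidates per position — 1:brei {PREP,NOUN}; 2:rufix {ADV}; 3:seikbraul {ADV}; 4:brei {PREP,NOUN}; 5:zres {PREP}.
If word 1 were NOUN, no tagging could satisfy rule 3; so word 1 is PREP.
If word 4 were NOUN, no tagging could satisfy rule 2; so word 4 is PREP.
The unique satisfying tagging is: PREP ADV ADV PREP PREP.
Rule-by-rule: rule 1 satisfied; rule 2 satisfied; rule 3 satisfied.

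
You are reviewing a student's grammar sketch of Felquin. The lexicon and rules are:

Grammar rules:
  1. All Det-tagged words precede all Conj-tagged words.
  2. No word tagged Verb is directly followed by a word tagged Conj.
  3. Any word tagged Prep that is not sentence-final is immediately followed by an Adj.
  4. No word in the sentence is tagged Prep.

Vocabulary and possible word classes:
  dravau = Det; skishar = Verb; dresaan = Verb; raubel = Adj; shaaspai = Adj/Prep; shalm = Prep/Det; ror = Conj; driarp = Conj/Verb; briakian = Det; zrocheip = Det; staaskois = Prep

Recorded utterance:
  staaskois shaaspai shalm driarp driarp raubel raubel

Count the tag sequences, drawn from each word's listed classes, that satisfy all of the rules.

0

Candidates per position — 1:staaskois {Prep}; 2:shaaspai {Adj,Prep}; 3:shalm {Prep,Det}; 4:driarp {Conj,Verb}; 5:driarp {Conj,Verb}; 6:raubel {Adj}; 7:raubel {Adj}.
There are 16 candidate sequences in total.
Rule 4 cannot be satisfied by any choice of tags from the lexicon.
So there is no consistent tagging.
Count = 0.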